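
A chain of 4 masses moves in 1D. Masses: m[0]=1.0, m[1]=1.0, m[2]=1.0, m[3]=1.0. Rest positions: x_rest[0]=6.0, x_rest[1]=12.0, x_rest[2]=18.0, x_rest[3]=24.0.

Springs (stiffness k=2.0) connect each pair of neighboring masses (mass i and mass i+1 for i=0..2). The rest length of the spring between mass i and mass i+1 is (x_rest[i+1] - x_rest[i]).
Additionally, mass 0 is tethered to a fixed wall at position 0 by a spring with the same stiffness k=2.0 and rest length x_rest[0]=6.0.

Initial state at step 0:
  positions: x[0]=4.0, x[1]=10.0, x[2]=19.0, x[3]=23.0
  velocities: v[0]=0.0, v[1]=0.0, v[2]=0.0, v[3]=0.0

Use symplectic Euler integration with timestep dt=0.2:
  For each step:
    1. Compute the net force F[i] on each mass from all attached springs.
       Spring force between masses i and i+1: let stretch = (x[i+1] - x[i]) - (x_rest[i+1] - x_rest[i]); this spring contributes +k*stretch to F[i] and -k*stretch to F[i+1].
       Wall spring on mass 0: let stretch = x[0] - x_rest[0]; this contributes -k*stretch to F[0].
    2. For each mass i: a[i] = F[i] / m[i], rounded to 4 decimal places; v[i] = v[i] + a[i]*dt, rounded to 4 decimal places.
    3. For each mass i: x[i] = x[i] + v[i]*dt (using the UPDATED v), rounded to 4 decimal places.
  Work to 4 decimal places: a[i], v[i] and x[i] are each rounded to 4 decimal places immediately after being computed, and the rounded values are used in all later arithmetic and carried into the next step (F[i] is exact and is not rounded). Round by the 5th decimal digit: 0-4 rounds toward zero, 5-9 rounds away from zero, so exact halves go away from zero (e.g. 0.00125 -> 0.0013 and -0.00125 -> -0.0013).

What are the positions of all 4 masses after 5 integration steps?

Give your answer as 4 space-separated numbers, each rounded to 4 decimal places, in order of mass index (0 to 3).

Step 0: x=[4.0000 10.0000 19.0000 23.0000] v=[0.0000 0.0000 0.0000 0.0000]
Step 1: x=[4.1600 10.2400 18.6000 23.1600] v=[0.8000 1.2000 -2.0000 0.8000]
Step 2: x=[4.4736 10.6624 17.8960 23.4352] v=[1.5680 2.1120 -3.5200 1.3760]
Step 3: x=[4.9244 11.1684 17.0564 23.7473] v=[2.2541 2.5299 -4.1978 1.5603]
Step 4: x=[5.4808 11.6459 16.2811 24.0041] v=[2.7819 2.3875 -3.8766 1.2839]
Step 5: x=[6.0919 12.0010 15.7528 24.1230] v=[3.0556 1.7755 -2.6415 0.5947]

Answer: 6.0919 12.0010 15.7528 24.1230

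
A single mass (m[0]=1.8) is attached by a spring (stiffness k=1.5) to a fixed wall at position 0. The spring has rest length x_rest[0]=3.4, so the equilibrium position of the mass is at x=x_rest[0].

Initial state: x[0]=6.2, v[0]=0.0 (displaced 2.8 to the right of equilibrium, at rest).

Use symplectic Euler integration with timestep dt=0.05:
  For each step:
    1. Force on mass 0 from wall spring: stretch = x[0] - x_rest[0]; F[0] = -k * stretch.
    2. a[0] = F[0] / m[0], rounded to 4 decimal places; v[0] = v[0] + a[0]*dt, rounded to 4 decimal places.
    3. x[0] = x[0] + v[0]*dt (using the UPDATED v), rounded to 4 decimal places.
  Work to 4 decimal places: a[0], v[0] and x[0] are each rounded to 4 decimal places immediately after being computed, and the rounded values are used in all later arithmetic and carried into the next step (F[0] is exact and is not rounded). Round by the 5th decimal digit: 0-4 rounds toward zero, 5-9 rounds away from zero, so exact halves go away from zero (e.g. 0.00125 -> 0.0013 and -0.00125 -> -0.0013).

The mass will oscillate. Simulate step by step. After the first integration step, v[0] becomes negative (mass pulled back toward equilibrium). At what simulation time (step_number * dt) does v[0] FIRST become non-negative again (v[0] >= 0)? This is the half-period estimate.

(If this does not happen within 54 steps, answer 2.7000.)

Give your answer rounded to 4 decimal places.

Answer: 2.7000

Derivation:
Step 0: x=[6.2000] v=[0.0000]
Step 1: x=[6.1942] v=[-0.1167]
Step 2: x=[6.1825] v=[-0.2331]
Step 3: x=[6.1651] v=[-0.3490]
Step 4: x=[6.1419] v=[-0.4642]
Step 5: x=[6.1130] v=[-0.5784]
Step 6: x=[6.0784] v=[-0.6914]
Step 7: x=[6.0383] v=[-0.8030]
Step 8: x=[5.9927] v=[-0.9129]
Step 9: x=[5.9417] v=[-1.0209]
Step 10: x=[5.8854] v=[-1.1268]
Step 11: x=[5.8239] v=[-1.2304]
Step 12: x=[5.7573] v=[-1.3314]
Step 13: x=[5.6858] v=[-1.4296]
Step 14: x=[5.6096] v=[-1.5248]
Step 15: x=[5.5288] v=[-1.6169]
Step 16: x=[5.4435] v=[-1.7056]
Step 17: x=[5.3540] v=[-1.7907]
Step 18: x=[5.2604] v=[-1.8721]
Step 19: x=[5.1629] v=[-1.9496]
Step 20: x=[5.0617] v=[-2.0231]
Step 21: x=[4.9571] v=[-2.0923]
Step 22: x=[4.8492] v=[-2.1572]
Step 23: x=[4.7383] v=[-2.2176]
Step 24: x=[4.6246] v=[-2.2734]
Step 25: x=[4.5084] v=[-2.3244]
Step 26: x=[4.3899] v=[-2.3706]
Step 27: x=[4.2693] v=[-2.4118]
Step 28: x=[4.1469] v=[-2.4480]
Step 29: x=[4.0229] v=[-2.4791]
Step 30: x=[3.8976] v=[-2.5051]
Step 31: x=[3.7713] v=[-2.5258]
Step 32: x=[3.6442] v=[-2.5413]
Step 33: x=[3.5166] v=[-2.5515]
Step 34: x=[3.3888] v=[-2.5564]
Step 35: x=[3.2610] v=[-2.5559]
Step 36: x=[3.1335] v=[-2.5501]
Step 37: x=[3.0066] v=[-2.5390]
Step 38: x=[2.8805] v=[-2.5226]
Step 39: x=[2.7555] v=[-2.5010]
Step 40: x=[2.6318] v=[-2.4741]
Step 41: x=[2.5097] v=[-2.4421]
Step 42: x=[2.3895] v=[-2.4050]
Step 43: x=[2.2714] v=[-2.3629]
Step 44: x=[2.1556] v=[-2.3159]
Step 45: x=[2.0424] v=[-2.2641]
Step 46: x=[1.9320] v=[-2.2075]
Step 47: x=[1.8247] v=[-2.1463]
Step 48: x=[1.7207] v=[-2.0807]
Step 49: x=[1.6202] v=[-2.0107]
Step 50: x=[1.5234] v=[-1.9365]
Step 51: x=[1.4305] v=[-1.8583]
Step 52: x=[1.3417] v=[-1.7762]
Step 53: x=[1.2572] v=[-1.6904]
Step 54: x=[1.1771] v=[-1.6011]
v[0] did not become non-negative within 54 steps; using fallback time=2.7000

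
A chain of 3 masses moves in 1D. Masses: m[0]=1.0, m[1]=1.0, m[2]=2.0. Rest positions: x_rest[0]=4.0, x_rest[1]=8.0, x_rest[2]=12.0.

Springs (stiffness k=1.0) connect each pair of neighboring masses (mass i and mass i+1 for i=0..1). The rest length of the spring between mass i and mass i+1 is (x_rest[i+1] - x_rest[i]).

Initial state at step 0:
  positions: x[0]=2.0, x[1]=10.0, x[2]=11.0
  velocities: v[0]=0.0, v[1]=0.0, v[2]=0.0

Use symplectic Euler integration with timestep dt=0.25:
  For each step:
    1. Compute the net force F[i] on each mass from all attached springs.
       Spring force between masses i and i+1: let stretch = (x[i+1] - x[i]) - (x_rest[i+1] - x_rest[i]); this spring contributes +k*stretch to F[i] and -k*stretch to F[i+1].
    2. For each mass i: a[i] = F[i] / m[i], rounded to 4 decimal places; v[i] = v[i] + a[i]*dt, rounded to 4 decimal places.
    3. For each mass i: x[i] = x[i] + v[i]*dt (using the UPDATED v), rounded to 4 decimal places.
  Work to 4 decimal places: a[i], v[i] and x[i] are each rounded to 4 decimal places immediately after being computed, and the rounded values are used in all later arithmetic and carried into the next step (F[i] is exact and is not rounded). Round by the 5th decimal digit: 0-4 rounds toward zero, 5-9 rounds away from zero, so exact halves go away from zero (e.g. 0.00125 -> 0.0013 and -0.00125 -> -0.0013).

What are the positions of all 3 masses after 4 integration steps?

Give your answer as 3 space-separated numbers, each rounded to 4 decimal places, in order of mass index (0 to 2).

Step 0: x=[2.0000 10.0000 11.0000] v=[0.0000 0.0000 0.0000]
Step 1: x=[2.2500 9.5625 11.0938] v=[1.0000 -1.7500 0.3750]
Step 2: x=[2.7070 8.7637 11.2647] v=[1.8281 -3.1953 0.6836]
Step 3: x=[3.2926 7.7427 11.4825] v=[2.3423 -4.0842 0.8710]
Step 4: x=[3.9063 6.6773 11.7084] v=[2.4548 -4.2618 0.9035]

Answer: 3.9063 6.6773 11.7084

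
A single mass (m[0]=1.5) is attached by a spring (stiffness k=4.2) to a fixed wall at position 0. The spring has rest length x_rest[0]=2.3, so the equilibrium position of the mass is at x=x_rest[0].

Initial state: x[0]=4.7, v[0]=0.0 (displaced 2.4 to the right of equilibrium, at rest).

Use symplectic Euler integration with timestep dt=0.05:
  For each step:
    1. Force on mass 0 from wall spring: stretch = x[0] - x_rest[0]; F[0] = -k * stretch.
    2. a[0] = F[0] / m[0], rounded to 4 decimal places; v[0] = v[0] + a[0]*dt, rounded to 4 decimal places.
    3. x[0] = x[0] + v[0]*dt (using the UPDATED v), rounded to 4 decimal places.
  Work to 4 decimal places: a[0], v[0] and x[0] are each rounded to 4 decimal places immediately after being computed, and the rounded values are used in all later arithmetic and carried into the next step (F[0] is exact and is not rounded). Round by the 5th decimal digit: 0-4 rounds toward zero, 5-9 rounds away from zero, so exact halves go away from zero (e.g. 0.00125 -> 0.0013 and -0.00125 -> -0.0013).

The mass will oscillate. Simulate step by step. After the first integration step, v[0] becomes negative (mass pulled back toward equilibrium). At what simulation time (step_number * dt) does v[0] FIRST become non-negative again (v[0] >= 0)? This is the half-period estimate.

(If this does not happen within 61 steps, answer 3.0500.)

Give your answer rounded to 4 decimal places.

Step 0: x=[4.7000] v=[0.0000]
Step 1: x=[4.6832] v=[-0.3360]
Step 2: x=[4.6497] v=[-0.6697]
Step 3: x=[4.5998] v=[-0.9987]
Step 4: x=[4.5338] v=[-1.3207]
Step 5: x=[4.4521] v=[-1.6334]
Step 6: x=[4.3554] v=[-1.9347]
Step 7: x=[4.2443] v=[-2.2225]
Step 8: x=[4.1196] v=[-2.4947]
Step 9: x=[3.9821] v=[-2.7494]
Step 10: x=[3.8329] v=[-2.9849]
Step 11: x=[3.6729] v=[-3.1995]
Step 12: x=[3.5033] v=[-3.3917]
Step 13: x=[3.3253] v=[-3.5602]
Step 14: x=[3.1401] v=[-3.7037]
Step 15: x=[2.9490] v=[-3.8213]
Step 16: x=[2.7534] v=[-3.9122]
Step 17: x=[2.5546] v=[-3.9757]
Step 18: x=[2.3540] v=[-4.0113]
Step 19: x=[2.1531] v=[-4.0189]
Step 20: x=[1.9532] v=[-3.9983]
Step 21: x=[1.7557] v=[-3.9498]
Step 22: x=[1.5620] v=[-3.8736]
Step 23: x=[1.3735] v=[-3.7703]
Step 24: x=[1.1915] v=[-3.6406]
Step 25: x=[1.0172] v=[-3.4854]
Step 26: x=[0.8519] v=[-3.3058]
Step 27: x=[0.6967] v=[-3.1031]
Step 28: x=[0.5528] v=[-2.8786]
Step 29: x=[0.4211] v=[-2.6340]
Step 30: x=[0.3026] v=[-2.3710]
Step 31: x=[0.1980] v=[-2.0914]
Step 32: x=[0.1081] v=[-1.7971]
Step 33: x=[0.0336] v=[-1.4902]
Step 34: x=[-0.0250] v=[-1.1729]
Step 35: x=[-0.0674] v=[-0.8474]
Step 36: x=[-0.0932] v=[-0.5160]
Step 37: x=[-0.1023] v=[-0.1810]
Step 38: x=[-0.0945] v=[0.1553]
First v>=0 after going negative at step 38, time=1.9000

Answer: 1.9000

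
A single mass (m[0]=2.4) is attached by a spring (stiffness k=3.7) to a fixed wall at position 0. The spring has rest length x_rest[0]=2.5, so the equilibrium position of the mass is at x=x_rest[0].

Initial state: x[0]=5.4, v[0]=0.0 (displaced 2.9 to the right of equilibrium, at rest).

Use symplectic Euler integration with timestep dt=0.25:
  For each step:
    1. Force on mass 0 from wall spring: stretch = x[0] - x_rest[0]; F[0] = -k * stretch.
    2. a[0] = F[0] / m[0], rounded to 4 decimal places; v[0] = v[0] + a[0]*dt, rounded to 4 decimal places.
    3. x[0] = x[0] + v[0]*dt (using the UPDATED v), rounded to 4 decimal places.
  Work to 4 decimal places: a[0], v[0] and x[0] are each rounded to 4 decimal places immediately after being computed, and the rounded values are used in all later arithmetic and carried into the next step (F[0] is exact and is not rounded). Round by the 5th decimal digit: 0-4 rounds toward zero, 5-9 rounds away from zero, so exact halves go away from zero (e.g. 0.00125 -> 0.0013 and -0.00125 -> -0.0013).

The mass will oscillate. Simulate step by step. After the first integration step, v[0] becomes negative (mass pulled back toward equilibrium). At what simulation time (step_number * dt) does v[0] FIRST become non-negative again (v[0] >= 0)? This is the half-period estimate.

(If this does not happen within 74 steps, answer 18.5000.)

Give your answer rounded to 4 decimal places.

Step 0: x=[5.4000] v=[0.0000]
Step 1: x=[5.1206] v=[-1.1177]
Step 2: x=[4.5887] v=[-2.1277]
Step 3: x=[3.8555] v=[-2.9327]
Step 4: x=[2.9917] v=[-3.4551]
Step 5: x=[2.0806] v=[-3.6446]
Step 6: x=[1.2099] v=[-3.4830]
Step 7: x=[0.4635] v=[-2.9858]
Step 8: x=[-0.0867] v=[-2.2009]
Step 9: x=[-0.3877] v=[-1.2040]
Step 10: x=[-0.4105] v=[-0.0910]
Step 11: x=[-0.1528] v=[1.0308]
First v>=0 after going negative at step 11, time=2.7500

Answer: 2.7500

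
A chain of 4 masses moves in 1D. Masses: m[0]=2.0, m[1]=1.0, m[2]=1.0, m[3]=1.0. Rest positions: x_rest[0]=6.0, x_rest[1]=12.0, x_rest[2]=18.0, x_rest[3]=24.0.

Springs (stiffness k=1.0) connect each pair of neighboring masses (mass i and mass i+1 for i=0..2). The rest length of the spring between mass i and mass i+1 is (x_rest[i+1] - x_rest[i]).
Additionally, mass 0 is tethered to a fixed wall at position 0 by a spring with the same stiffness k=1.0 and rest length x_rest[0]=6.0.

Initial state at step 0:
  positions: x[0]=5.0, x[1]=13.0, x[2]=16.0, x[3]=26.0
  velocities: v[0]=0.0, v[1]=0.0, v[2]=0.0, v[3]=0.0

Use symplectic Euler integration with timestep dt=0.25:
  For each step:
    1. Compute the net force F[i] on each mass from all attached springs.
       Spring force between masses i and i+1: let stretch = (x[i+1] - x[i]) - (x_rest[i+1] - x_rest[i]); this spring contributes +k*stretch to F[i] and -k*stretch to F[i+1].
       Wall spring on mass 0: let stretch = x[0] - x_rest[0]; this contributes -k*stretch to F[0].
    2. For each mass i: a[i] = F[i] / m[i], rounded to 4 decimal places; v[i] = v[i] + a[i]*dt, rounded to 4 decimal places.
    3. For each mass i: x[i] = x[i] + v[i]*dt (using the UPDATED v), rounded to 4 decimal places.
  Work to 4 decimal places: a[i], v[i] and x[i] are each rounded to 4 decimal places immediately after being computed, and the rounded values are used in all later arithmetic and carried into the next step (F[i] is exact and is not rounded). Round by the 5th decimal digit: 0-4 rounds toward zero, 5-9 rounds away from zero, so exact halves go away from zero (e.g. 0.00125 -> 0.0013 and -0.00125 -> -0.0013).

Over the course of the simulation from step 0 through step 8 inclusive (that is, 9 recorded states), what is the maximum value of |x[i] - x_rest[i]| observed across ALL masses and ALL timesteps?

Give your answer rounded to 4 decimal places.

Step 0: x=[5.0000 13.0000 16.0000 26.0000] v=[0.0000 0.0000 0.0000 0.0000]
Step 1: x=[5.0938 12.6875 16.4375 25.7500] v=[0.3750 -1.2500 1.7500 -1.0000]
Step 2: x=[5.2657 12.1348 17.2227 25.2930] v=[0.6875 -2.2109 3.1406 -1.8281]
Step 3: x=[5.4877 11.4708 18.1943 24.7066] v=[0.8879 -2.6562 3.8862 -2.3457]
Step 4: x=[5.7252 10.8530 19.1527 24.0882] v=[0.9498 -2.4711 3.8334 -2.4738]
Step 5: x=[5.9440 10.4335 19.9008 23.5363] v=[0.8751 -1.6781 2.9924 -2.2077]
Step 6: x=[6.1173 10.3251 20.2844 23.1322] v=[0.6933 -0.4337 1.5345 -1.6166]
Step 7: x=[6.2310 10.5762 20.2236 22.9251] v=[0.4546 1.0042 -0.2434 -0.8286]
Step 8: x=[6.2857 11.1587 19.7286 22.9241] v=[0.2189 2.3298 -1.9799 -0.0040]
Max displacement = 2.2844

Answer: 2.2844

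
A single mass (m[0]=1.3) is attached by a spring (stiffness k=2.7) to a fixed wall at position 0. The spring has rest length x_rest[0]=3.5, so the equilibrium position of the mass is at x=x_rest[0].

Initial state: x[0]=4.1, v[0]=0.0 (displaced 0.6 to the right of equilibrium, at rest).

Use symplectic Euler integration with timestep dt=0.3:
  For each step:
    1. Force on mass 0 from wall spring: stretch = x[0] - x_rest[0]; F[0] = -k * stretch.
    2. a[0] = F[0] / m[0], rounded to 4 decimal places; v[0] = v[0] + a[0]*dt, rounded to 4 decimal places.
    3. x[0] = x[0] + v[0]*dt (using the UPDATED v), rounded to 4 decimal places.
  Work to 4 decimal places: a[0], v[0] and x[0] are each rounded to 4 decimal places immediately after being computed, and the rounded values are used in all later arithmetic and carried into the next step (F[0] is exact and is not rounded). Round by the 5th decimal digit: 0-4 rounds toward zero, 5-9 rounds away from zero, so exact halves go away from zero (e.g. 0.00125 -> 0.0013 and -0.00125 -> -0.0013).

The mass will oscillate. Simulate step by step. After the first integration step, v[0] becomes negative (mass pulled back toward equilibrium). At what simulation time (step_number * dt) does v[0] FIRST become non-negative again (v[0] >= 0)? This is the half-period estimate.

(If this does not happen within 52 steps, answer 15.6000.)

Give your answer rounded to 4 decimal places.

Answer: 2.4000

Derivation:
Step 0: x=[4.1000] v=[0.0000]
Step 1: x=[3.9878] v=[-0.3739]
Step 2: x=[3.7845] v=[-0.6778]
Step 3: x=[3.5280] v=[-0.8551]
Step 4: x=[3.2662] v=[-0.8726]
Step 5: x=[3.0481] v=[-0.7269]
Step 6: x=[2.9145] v=[-0.4453]
Step 7: x=[2.8904] v=[-0.0805]
Step 8: x=[2.9802] v=[0.2993]
First v>=0 after going negative at step 8, time=2.4000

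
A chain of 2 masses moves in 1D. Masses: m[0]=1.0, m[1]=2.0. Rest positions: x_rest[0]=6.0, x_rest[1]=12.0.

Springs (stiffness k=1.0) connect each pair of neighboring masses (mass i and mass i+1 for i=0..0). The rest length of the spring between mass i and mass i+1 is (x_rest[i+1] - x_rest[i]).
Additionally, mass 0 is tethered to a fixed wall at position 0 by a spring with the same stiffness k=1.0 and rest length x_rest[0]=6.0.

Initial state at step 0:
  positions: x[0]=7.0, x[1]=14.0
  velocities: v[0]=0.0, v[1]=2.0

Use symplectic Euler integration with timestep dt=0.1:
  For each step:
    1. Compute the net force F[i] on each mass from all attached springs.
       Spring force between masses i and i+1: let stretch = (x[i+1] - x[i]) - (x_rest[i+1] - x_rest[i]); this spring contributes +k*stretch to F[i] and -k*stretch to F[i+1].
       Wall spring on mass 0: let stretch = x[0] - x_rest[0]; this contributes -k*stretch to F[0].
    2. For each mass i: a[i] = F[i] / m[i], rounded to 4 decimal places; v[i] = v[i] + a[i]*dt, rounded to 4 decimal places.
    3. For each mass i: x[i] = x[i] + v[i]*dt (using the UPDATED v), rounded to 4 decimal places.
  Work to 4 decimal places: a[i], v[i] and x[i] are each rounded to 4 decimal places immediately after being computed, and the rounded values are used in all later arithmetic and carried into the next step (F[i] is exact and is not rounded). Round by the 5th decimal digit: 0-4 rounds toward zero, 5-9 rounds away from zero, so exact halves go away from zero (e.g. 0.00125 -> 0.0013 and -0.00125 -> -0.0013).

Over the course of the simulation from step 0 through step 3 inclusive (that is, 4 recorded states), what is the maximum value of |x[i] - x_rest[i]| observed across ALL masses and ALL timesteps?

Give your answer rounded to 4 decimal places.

Answer: 2.5661

Derivation:
Step 0: x=[7.0000 14.0000] v=[0.0000 2.0000]
Step 1: x=[7.0000 14.1950] v=[0.0000 1.9500]
Step 2: x=[7.0020 14.3840] v=[0.0195 1.8903]
Step 3: x=[7.0078 14.5661] v=[0.0575 1.8212]
Max displacement = 2.5661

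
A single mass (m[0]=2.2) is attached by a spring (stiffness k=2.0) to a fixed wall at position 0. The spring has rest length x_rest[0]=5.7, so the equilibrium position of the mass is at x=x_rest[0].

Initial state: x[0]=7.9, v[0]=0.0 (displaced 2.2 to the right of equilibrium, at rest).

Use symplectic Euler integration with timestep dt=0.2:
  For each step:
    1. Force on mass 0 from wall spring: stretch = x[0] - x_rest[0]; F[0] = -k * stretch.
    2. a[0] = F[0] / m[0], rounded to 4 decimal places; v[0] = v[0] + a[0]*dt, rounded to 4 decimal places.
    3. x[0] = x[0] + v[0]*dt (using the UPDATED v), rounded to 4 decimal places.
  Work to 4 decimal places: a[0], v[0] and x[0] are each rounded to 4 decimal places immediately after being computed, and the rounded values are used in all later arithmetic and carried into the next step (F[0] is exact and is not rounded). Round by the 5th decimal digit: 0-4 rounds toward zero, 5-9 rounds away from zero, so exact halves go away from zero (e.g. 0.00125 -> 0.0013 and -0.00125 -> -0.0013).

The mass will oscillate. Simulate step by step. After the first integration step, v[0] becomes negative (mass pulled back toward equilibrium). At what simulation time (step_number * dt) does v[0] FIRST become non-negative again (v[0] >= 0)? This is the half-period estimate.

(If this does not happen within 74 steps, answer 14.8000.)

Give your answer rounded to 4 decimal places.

Step 0: x=[7.9000] v=[0.0000]
Step 1: x=[7.8200] v=[-0.4000]
Step 2: x=[7.6629] v=[-0.7855]
Step 3: x=[7.4344] v=[-1.1424]
Step 4: x=[7.1429] v=[-1.4577]
Step 5: x=[6.7989] v=[-1.7200]
Step 6: x=[6.4149] v=[-1.9198]
Step 7: x=[6.0049] v=[-2.0498]
Step 8: x=[5.5839] v=[-2.1052]
Step 9: x=[5.1671] v=[-2.0841]
Step 10: x=[4.7697] v=[-1.9872]
Step 11: x=[4.4061] v=[-1.8181]
Step 12: x=[4.0895] v=[-1.5828]
Step 13: x=[3.8315] v=[-1.2900]
Step 14: x=[3.6414] v=[-0.9503]
Step 15: x=[3.5262] v=[-0.5760]
Step 16: x=[3.4900] v=[-0.1808]
Step 17: x=[3.5342] v=[0.2210]
First v>=0 after going negative at step 17, time=3.4000

Answer: 3.4000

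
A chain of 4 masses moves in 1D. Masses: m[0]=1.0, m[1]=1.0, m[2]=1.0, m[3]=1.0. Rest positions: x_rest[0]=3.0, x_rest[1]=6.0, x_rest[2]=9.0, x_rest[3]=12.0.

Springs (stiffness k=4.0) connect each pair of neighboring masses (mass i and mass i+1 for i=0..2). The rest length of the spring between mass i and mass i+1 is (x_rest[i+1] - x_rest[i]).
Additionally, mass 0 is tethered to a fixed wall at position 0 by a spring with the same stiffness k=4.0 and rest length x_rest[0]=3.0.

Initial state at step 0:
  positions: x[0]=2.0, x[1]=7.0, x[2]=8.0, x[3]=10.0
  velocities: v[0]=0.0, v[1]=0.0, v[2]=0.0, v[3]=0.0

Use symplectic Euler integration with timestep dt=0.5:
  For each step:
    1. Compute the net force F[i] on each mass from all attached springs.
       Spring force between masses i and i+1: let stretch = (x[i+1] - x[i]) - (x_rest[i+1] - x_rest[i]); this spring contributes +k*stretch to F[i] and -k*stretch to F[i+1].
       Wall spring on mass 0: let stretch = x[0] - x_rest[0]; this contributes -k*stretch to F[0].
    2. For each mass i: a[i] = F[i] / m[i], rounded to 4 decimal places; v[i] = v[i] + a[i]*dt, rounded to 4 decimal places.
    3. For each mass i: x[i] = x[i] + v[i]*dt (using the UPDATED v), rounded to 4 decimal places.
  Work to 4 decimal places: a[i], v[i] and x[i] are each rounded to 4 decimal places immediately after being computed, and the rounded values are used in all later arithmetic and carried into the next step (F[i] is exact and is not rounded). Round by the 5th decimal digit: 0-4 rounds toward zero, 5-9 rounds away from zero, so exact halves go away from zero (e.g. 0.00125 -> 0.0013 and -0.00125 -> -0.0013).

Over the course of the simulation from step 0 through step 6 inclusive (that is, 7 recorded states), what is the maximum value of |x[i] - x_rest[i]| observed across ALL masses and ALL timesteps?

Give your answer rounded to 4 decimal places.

Answer: 3.0000

Derivation:
Step 0: x=[2.0000 7.0000 8.0000 10.0000] v=[0.0000 0.0000 0.0000 0.0000]
Step 1: x=[5.0000 3.0000 9.0000 11.0000] v=[6.0000 -8.0000 2.0000 2.0000]
Step 2: x=[1.0000 7.0000 6.0000 13.0000] v=[-8.0000 8.0000 -6.0000 4.0000]
Step 3: x=[2.0000 4.0000 11.0000 11.0000] v=[2.0000 -6.0000 10.0000 -4.0000]
Step 4: x=[3.0000 6.0000 9.0000 12.0000] v=[2.0000 4.0000 -4.0000 2.0000]
Step 5: x=[4.0000 8.0000 7.0000 13.0000] v=[2.0000 4.0000 -4.0000 2.0000]
Step 6: x=[5.0000 5.0000 12.0000 11.0000] v=[2.0000 -6.0000 10.0000 -4.0000]
Max displacement = 3.0000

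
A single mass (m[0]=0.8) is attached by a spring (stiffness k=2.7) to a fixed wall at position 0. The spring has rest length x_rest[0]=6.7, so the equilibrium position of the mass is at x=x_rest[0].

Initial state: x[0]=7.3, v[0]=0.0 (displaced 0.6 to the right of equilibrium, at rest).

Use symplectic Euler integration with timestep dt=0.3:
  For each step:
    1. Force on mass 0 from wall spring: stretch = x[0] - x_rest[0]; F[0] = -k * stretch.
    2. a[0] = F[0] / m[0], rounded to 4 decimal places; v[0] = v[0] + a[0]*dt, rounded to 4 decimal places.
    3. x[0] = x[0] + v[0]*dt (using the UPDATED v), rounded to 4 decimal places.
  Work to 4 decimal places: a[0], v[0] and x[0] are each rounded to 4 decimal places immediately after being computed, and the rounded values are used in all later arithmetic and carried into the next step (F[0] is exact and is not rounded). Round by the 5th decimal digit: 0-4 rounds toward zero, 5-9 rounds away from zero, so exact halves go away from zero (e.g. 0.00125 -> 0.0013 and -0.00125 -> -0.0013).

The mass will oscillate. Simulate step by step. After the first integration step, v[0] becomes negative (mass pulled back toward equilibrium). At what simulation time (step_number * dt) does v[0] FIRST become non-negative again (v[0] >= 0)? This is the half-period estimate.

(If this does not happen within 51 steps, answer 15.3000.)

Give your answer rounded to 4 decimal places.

Answer: 1.8000

Derivation:
Step 0: x=[7.3000] v=[0.0000]
Step 1: x=[7.1178] v=[-0.6075]
Step 2: x=[6.8087] v=[-1.0305]
Step 3: x=[6.4665] v=[-1.1406]
Step 4: x=[6.1952] v=[-0.9042]
Step 5: x=[6.0773] v=[-0.3931]
Step 6: x=[6.1485] v=[0.2374]
First v>=0 after going negative at step 6, time=1.8000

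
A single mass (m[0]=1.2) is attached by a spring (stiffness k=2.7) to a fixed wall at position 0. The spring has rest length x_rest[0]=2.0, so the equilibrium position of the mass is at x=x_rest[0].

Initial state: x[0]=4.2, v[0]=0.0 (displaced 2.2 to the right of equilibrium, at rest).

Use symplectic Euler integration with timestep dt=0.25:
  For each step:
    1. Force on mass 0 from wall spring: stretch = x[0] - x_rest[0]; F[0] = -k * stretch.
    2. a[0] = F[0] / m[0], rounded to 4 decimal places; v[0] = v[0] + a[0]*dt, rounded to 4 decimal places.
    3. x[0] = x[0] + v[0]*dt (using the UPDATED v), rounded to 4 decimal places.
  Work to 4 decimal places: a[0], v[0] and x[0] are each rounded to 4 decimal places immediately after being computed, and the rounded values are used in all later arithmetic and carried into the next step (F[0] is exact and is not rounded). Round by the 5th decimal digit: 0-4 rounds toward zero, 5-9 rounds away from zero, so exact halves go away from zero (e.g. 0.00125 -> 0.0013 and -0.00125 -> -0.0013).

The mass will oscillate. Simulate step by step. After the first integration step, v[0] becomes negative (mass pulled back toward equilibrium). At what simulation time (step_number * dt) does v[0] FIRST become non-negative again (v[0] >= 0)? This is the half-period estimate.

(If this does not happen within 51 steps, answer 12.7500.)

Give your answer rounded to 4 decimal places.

Answer: 2.2500

Derivation:
Step 0: x=[4.2000] v=[0.0000]
Step 1: x=[3.8906] v=[-1.2375]
Step 2: x=[3.3154] v=[-2.3010]
Step 3: x=[2.5552] v=[-3.0409]
Step 4: x=[1.7169] v=[-3.3532]
Step 5: x=[0.9184] v=[-3.1940]
Step 6: x=[0.2720] v=[-2.5856]
Step 7: x=[-0.1314] v=[-1.6136]
Step 8: x=[-0.2351] v=[-0.4147]
Step 9: x=[-0.0245] v=[0.8426]
First v>=0 after going negative at step 9, time=2.2500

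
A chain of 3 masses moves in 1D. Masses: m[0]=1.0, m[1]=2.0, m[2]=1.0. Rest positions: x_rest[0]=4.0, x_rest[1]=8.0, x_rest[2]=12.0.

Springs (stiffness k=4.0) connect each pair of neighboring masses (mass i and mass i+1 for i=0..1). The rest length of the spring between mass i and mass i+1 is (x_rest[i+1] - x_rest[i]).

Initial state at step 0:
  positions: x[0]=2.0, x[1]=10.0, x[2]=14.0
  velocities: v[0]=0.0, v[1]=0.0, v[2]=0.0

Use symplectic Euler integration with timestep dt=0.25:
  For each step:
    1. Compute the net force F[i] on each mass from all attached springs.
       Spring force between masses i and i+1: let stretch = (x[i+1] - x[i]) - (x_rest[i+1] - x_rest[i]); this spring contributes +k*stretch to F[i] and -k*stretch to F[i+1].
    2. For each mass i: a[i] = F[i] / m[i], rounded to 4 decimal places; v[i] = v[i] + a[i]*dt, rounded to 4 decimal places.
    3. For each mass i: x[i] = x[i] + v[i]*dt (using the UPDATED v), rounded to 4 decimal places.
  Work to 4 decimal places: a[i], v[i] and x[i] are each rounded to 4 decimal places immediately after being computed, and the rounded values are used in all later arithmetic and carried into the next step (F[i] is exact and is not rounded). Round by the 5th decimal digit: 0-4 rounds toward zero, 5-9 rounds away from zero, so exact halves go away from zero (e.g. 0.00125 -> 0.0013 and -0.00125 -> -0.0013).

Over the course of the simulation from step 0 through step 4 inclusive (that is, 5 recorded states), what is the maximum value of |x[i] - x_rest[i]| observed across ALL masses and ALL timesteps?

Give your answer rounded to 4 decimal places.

Step 0: x=[2.0000 10.0000 14.0000] v=[0.0000 0.0000 0.0000]
Step 1: x=[3.0000 9.5000 14.0000] v=[4.0000 -2.0000 0.0000]
Step 2: x=[4.6250 8.7500 13.8750] v=[6.5000 -3.0000 -0.5000]
Step 3: x=[6.2813 8.1250 13.4688] v=[6.6250 -2.5000 -1.6250]
Step 4: x=[7.3985 7.9375 12.7266] v=[4.4687 -0.7500 -2.9688]
Max displacement = 3.3985

Answer: 3.3985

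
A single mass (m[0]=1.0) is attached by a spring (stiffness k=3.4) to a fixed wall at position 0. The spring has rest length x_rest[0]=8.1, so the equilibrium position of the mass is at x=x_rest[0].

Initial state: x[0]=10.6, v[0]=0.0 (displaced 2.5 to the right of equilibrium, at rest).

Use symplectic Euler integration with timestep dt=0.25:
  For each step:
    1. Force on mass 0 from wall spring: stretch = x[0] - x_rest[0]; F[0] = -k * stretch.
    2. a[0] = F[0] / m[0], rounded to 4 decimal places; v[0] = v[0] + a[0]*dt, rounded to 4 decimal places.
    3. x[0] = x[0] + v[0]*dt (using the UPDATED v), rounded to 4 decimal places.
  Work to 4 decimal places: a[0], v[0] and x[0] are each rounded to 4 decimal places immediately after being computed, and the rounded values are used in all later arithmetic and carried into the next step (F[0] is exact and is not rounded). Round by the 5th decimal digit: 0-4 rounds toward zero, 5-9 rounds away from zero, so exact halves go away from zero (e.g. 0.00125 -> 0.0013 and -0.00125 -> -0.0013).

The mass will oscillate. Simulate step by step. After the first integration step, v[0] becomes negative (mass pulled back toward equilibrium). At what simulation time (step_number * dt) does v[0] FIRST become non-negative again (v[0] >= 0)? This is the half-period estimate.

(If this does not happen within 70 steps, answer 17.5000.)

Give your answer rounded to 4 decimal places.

Answer: 1.7500

Derivation:
Step 0: x=[10.6000] v=[0.0000]
Step 1: x=[10.0688] v=[-2.1250]
Step 2: x=[9.1192] v=[-3.7985]
Step 3: x=[7.9530] v=[-4.6648]
Step 4: x=[6.8180] v=[-4.5399]
Step 5: x=[5.9555] v=[-3.4502]
Step 6: x=[5.5487] v=[-1.6274]
Step 7: x=[5.6840] v=[0.5412]
First v>=0 after going negative at step 7, time=1.7500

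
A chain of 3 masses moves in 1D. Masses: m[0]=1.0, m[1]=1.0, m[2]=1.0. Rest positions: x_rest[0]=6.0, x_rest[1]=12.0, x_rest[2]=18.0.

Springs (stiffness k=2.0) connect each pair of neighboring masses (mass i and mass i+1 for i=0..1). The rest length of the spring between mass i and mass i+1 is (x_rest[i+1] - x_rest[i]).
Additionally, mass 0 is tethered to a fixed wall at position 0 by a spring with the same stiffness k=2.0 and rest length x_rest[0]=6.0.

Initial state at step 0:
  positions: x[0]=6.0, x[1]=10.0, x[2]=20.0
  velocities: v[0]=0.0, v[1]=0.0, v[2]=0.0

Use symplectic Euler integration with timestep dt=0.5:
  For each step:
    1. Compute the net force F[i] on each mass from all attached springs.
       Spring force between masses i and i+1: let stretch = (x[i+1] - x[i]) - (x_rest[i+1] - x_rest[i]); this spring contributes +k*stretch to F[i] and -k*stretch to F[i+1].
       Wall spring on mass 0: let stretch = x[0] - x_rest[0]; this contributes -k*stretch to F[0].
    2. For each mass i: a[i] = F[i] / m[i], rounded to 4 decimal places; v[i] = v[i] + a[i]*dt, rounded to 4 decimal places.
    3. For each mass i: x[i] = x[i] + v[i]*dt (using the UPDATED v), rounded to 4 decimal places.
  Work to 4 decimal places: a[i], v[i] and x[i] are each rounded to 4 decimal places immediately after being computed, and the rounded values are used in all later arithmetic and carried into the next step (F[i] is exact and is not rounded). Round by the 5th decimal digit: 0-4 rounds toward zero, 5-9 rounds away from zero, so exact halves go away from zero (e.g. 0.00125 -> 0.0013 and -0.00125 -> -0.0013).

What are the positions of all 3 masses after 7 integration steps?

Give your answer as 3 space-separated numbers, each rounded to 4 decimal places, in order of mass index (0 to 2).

Step 0: x=[6.0000 10.0000 20.0000] v=[0.0000 0.0000 0.0000]
Step 1: x=[5.0000 13.0000 18.0000] v=[-2.0000 6.0000 -4.0000]
Step 2: x=[5.5000 14.5000 16.5000] v=[1.0000 3.0000 -3.0000]
Step 3: x=[7.7500 12.5000 17.0000] v=[4.5000 -4.0000 1.0000]
Step 4: x=[8.5000 10.3750 18.2500] v=[1.5000 -4.2500 2.5000]
Step 5: x=[5.9375 11.2500 18.5625] v=[-5.1250 1.7500 0.6250]
Step 6: x=[3.0625 13.1250 18.2188] v=[-5.7500 3.7500 -0.6875]
Step 7: x=[3.6875 12.5157 18.3282] v=[1.2500 -1.2187 0.2187]

Answer: 3.6875 12.5157 18.3282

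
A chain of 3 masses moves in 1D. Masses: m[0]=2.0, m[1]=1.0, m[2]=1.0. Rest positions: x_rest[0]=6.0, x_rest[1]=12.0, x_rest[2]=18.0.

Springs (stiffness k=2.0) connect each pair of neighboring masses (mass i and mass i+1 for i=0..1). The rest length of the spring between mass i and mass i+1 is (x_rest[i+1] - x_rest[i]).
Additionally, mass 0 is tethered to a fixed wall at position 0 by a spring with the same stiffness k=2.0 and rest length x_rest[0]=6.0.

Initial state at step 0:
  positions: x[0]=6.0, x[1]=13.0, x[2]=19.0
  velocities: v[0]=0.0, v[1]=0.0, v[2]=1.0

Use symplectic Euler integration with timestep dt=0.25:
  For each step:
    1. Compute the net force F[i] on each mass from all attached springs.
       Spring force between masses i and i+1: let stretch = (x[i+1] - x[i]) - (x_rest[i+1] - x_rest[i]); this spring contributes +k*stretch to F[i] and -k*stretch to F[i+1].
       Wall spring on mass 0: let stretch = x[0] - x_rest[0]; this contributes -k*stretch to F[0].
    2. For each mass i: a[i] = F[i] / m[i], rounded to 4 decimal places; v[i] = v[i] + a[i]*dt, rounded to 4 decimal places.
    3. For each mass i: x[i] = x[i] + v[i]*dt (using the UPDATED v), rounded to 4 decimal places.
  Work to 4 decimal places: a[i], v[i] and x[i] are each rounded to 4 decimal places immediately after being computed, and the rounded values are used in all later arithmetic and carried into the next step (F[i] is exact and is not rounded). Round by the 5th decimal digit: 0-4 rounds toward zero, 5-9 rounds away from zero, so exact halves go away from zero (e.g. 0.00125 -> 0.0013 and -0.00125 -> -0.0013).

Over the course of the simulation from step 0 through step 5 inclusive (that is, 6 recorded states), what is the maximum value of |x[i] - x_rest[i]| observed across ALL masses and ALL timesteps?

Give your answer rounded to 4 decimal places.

Answer: 1.5615

Derivation:
Step 0: x=[6.0000 13.0000 19.0000] v=[0.0000 0.0000 1.0000]
Step 1: x=[6.0625 12.8750 19.2500] v=[0.2500 -0.5000 1.0000]
Step 2: x=[6.1719 12.6953 19.4531] v=[0.4375 -0.7188 0.8125]
Step 3: x=[6.3033 12.5449 19.5615] v=[0.5254 -0.6016 0.4336]
Step 4: x=[6.4308 12.4914 19.5428] v=[0.5100 -0.2141 -0.0747]
Step 5: x=[6.5352 12.5617 19.3927] v=[0.4175 0.2813 -0.6004]
Max displacement = 1.5615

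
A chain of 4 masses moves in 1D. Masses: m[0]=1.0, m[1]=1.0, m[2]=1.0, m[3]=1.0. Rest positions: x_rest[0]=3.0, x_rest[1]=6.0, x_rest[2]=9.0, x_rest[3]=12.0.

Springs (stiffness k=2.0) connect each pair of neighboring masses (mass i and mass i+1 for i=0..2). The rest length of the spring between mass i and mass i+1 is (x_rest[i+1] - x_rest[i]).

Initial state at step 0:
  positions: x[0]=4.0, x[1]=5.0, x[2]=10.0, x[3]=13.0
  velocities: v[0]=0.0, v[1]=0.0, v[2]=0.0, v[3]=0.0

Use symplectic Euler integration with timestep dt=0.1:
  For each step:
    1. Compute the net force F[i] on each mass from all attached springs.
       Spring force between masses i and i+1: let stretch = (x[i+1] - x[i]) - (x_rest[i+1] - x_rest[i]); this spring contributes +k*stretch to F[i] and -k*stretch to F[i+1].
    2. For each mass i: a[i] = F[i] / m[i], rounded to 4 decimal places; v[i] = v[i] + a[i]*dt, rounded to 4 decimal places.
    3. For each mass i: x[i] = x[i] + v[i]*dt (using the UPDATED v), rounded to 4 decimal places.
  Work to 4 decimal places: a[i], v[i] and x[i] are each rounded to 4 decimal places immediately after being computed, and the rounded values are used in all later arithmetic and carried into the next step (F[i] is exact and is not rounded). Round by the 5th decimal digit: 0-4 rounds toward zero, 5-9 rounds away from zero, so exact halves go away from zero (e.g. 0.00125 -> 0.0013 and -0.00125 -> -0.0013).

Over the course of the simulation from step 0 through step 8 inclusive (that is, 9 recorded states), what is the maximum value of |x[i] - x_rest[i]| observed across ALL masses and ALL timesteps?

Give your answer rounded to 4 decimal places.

Answer: 1.0030

Derivation:
Step 0: x=[4.0000 5.0000 10.0000 13.0000] v=[0.0000 0.0000 0.0000 0.0000]
Step 1: x=[3.9600 5.0800 9.9600 13.0000] v=[-0.4000 0.8000 -0.4000 0.0000]
Step 2: x=[3.8824 5.2352 9.8832 12.9992] v=[-0.7760 1.5520 -0.7680 -0.0080]
Step 3: x=[3.7719 5.4563 9.7758 12.9961] v=[-1.1054 2.2110 -1.0744 -0.0312]
Step 4: x=[3.6351 5.7301 9.6464 12.9886] v=[-1.3685 2.7380 -1.2942 -0.0753]
Step 5: x=[3.4802 6.0403 9.5055 12.9742] v=[-1.5495 3.1023 -1.4090 -0.1437]
Step 6: x=[3.3165 6.3686 9.3647 12.9505] v=[-1.6375 3.2833 -1.4083 -0.2374]
Step 7: x=[3.1538 6.6958 9.2357 12.9150] v=[-1.6271 3.2721 -1.2904 -0.3546]
Step 8: x=[3.0019 7.0030 9.1295 12.8660] v=[-1.5187 3.0717 -1.0625 -0.4905]
Max displacement = 1.0030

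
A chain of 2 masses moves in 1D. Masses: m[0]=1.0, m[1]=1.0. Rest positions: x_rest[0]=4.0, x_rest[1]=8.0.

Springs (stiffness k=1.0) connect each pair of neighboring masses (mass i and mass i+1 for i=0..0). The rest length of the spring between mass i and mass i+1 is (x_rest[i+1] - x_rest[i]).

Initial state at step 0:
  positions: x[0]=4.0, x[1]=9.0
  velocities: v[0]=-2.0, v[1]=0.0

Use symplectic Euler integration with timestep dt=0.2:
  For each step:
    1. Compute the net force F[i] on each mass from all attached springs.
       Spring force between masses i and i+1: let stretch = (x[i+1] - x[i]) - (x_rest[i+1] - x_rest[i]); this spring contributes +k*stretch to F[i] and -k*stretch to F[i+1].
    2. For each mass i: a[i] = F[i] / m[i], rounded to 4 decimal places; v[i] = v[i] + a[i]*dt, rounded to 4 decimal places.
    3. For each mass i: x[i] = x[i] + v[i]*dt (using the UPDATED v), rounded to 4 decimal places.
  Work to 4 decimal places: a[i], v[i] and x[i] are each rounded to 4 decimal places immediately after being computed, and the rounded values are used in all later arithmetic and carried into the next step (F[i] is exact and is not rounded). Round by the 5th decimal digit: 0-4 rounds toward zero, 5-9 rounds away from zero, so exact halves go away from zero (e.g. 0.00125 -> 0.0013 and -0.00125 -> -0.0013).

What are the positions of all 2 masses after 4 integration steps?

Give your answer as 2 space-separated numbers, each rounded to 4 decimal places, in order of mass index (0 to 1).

Answer: 2.9062 8.4938

Derivation:
Step 0: x=[4.0000 9.0000] v=[-2.0000 0.0000]
Step 1: x=[3.6400 8.9600] v=[-1.8000 -0.2000]
Step 2: x=[3.3328 8.8672] v=[-1.5360 -0.4640]
Step 3: x=[3.0870 8.7130] v=[-1.2291 -0.7709]
Step 4: x=[2.9062 8.4938] v=[-0.9039 -1.0961]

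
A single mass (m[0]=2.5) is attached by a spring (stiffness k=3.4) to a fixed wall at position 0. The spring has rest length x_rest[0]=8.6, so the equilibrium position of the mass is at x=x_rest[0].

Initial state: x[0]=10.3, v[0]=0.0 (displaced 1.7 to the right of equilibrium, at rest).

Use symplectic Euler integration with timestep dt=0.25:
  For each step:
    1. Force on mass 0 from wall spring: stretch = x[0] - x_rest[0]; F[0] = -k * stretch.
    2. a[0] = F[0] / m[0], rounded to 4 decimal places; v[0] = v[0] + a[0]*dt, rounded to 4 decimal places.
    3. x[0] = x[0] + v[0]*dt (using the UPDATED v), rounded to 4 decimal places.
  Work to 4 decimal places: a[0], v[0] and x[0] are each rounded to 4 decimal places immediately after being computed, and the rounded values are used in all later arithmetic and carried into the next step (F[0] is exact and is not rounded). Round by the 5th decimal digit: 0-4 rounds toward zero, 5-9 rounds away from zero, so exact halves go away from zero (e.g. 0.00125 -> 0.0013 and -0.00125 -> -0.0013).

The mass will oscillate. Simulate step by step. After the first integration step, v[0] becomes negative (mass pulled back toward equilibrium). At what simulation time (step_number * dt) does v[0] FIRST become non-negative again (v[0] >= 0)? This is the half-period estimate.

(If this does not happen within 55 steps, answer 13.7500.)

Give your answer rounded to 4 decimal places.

Answer: 2.7500

Derivation:
Step 0: x=[10.3000] v=[0.0000]
Step 1: x=[10.1555] v=[-0.5780]
Step 2: x=[9.8788] v=[-1.1069]
Step 3: x=[9.4934] v=[-1.5417]
Step 4: x=[9.0320] v=[-1.8455]
Step 5: x=[8.5339] v=[-1.9924]
Step 6: x=[8.0414] v=[-1.9699]
Step 7: x=[7.5964] v=[-1.7800]
Step 8: x=[7.2367] v=[-1.4388]
Step 9: x=[6.9929] v=[-0.9753]
Step 10: x=[6.8857] v=[-0.4289]
Step 11: x=[6.9242] v=[0.1540]
First v>=0 after going negative at step 11, time=2.7500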